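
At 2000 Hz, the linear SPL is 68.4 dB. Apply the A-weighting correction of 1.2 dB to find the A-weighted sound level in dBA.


A-weighting table: 2000 Hz -> 1.2 dB correction
SPL_A = SPL + correction = 68.4 + (1.2) = 69.6 dBA


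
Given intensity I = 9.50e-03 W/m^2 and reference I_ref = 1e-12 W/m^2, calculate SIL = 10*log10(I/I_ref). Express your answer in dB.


I / I_ref = 9.50e-03 / 1e-12 = 9.5e+09
SIL = 10 * log10(9.5e+09) = 99.777 dB


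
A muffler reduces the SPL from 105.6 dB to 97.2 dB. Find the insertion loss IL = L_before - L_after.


Insertion loss = SPL without muffler - SPL with muffler
IL = 105.6 - 97.2 = 8.4 dB


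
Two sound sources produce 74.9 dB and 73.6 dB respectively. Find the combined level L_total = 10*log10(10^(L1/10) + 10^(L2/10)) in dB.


10^(74.9/10) = 3.0903e+07
10^(73.6/10) = 2.29087e+07
Sum = 3.0903e+07 + 2.29087e+07 = 5.38117e+07
L_total = 10*log10(5.38117e+07) = 77.309 dB


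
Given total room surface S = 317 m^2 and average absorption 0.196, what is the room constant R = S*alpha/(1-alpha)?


R = 317 * 0.196 / (1 - 0.196) = 77.279 m^2


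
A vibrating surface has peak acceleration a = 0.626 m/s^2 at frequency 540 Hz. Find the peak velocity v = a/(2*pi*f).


omega = 2*pi*f = 2*pi*540 = 3392.92 rad/s
v = a / omega = 0.626 / 3392.92 = 0.0001845 m/s


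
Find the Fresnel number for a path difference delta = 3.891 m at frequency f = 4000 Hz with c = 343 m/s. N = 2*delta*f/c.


N = 2*delta*f/c = 2*delta/lambda, where lambda = c/f
lambda = 343 / 4000 = 0.08575 m
N = 2 * 3.891 / 0.08575 = 90.752


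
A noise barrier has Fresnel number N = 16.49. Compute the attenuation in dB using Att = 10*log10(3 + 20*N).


3 + 20*N = 3 + 20*16.49 = 332.8
Att = 10*log10(332.8) = 25.222 dB


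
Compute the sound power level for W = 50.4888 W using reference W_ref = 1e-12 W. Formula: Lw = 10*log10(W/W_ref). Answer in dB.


W / W_ref = 50.4888 / 1e-12 = 5.04888e+13
Lw = 10 * log10(5.04888e+13) = 137.03 dB


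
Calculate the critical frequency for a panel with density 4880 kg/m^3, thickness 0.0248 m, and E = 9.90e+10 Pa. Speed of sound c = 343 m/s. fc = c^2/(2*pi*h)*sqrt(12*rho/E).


12*rho/E = 12*4880/9.90e+10 = 5.91515e-07
sqrt(12*rho/E) = sqrt(5.91515e-07) = 0.0007691
c^2/(2*pi*h) = 343^2/(2*pi*0.0248) = 755017
fc = 755017 * 0.0007691 = 580.68 Hz


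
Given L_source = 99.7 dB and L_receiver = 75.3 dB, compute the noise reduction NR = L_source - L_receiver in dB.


NR = L_source - L_receiver (difference between source and receiving room levels)
NR = 99.7 - 75.3 = 24.4 dB


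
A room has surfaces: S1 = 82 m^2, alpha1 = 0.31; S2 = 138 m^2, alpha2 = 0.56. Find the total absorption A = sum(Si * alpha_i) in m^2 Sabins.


82 * 0.31 = 25.42
138 * 0.56 = 77.28
A_total = 25.42 + 77.28 = 102.7 m^2


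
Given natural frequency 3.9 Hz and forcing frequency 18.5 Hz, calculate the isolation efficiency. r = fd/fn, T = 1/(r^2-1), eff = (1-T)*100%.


r = 18.5 / 3.9 = 4.74359
r^2 - 1 = 4.74359^2 - 1 = 21.5016
T = 1/21.5016 = 0.0465082
Efficiency = (1 - 0.0465082)*100 = 95.349 %


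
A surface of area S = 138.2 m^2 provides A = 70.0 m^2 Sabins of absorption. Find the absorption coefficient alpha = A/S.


Absorption coefficient = absorbed power / incident power
alpha = A / S = 70.0 / 138.2 = 0.50651


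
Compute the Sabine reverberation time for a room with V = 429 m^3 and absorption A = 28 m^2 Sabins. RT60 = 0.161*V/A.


RT60 = 0.161 * 429 / 28 = 2.4668 s


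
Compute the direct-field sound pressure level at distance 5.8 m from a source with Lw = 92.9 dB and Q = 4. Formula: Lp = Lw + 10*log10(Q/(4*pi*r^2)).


4*pi*r^2 = 4*pi*5.8^2 = 422.733 m^2
Q / (4*pi*r^2) = 4 / 422.733 = 0.00946224
Lp = 92.9 + 10*log10(0.00946224) = 72.66 dB


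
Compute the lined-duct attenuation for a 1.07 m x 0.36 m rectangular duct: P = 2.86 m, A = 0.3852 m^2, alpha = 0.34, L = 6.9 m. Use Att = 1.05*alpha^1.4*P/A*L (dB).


alpha^1.4 = 0.34^1.4 = 0.220836
Attenuation rate = 1.05 * alpha^1.4 * P / A
= 1.05 * 0.220836 * 2.86 / 0.3852 = 1.72163 dB/m
Total Att = 1.72163 * 6.9 = 11.879 dB


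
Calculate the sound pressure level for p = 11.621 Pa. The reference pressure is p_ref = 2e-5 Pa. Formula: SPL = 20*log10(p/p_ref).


p / p_ref = 11.621 / 2e-5 = 581050
SPL = 20 * log10(581050) = 115.28 dB


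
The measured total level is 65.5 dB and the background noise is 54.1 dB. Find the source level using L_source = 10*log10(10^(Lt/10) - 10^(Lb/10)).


10^(65.5/10) = 3.54813e+06
10^(54.1/10) = 257040
Difference = 3.54813e+06 - 257040 = 3.29109e+06
L_source = 10*log10(3.29109e+06) = 65.173 dB


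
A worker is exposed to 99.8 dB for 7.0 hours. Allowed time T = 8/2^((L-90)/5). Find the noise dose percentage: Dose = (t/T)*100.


T_allowed = 8 / 2^((99.8 - 90)/5) = 2.05623 hr
Dose = 7.0 / 2.05623 * 100 = 340.43 %


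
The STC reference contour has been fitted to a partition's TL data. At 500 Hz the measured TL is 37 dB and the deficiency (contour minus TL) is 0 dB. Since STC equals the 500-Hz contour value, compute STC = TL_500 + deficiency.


By ASTM E413, STC = value of the fitted reference contour at 500 Hz.
Contour value at 500 Hz = TL_500 + deficiency = 37 + 0 = 37
STC = 37


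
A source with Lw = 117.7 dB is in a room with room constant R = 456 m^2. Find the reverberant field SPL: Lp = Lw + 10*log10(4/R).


4/R = 4/456 = 0.00877193
Lp = 117.7 + 10*log10(0.00877193) = 97.131 dB


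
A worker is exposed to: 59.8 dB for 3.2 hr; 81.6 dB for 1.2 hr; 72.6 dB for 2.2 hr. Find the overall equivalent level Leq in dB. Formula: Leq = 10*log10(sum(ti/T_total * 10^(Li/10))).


T_total = 3.2 + 1.2 + 2.2 = 6.6 hr
(3.2/6.6) * 10^(59.8/10) = 463027
(1.2/6.6) * 10^(81.6/10) = 2.62807e+07
(2.2/6.6) * 10^(72.6/10) = 6.06567e+06
Sum = 463027 + 2.62807e+07 + 6.06567e+06 = 3.28094e+07
Leq = 10*log10(3.28094e+07) = 75.16 dB


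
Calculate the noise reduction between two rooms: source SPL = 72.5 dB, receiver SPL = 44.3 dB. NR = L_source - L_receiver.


NR = L_source - L_receiver (difference between source and receiving room levels)
NR = 72.5 - 44.3 = 28.2 dB


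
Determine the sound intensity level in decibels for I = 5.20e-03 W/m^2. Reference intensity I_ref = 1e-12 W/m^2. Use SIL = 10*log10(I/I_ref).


I / I_ref = 5.20e-03 / 1e-12 = 5.2e+09
SIL = 10 * log10(5.2e+09) = 97.16 dB


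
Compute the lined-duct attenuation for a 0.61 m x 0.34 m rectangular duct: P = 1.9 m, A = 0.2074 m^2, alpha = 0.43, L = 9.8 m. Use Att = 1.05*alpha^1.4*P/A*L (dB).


alpha^1.4 = 0.43^1.4 = 0.3068
Attenuation rate = 1.05 * alpha^1.4 * P / A
= 1.05 * 0.3068 * 1.9 / 0.2074 = 2.95114 dB/m
Total Att = 2.95114 * 9.8 = 28.921 dB


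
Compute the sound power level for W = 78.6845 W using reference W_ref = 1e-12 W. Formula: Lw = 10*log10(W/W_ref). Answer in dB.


W / W_ref = 78.6845 / 1e-12 = 7.86845e+13
Lw = 10 * log10(7.86845e+13) = 138.96 dB


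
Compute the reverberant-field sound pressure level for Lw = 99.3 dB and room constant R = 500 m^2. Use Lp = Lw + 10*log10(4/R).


4/R = 4/500 = 0.008
Lp = 99.3 + 10*log10(0.008) = 78.331 dB


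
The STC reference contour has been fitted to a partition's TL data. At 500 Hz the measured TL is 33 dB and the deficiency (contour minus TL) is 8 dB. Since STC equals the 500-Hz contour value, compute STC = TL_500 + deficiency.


By ASTM E413, STC = value of the fitted reference contour at 500 Hz.
Contour value at 500 Hz = TL_500 + deficiency = 33 + 8 = 41
STC = 41


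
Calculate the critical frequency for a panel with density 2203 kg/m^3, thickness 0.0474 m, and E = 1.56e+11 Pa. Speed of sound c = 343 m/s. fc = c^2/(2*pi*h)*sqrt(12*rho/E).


12*rho/E = 12*2203/1.56e+11 = 1.69462e-07
sqrt(12*rho/E) = sqrt(1.69462e-07) = 0.000411658
c^2/(2*pi*h) = 343^2/(2*pi*0.0474) = 395030
fc = 395030 * 0.000411658 = 162.62 Hz


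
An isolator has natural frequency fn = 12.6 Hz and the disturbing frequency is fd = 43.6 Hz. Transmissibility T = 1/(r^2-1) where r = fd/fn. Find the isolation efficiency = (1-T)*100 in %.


r = 43.6 / 12.6 = 3.46032
r^2 - 1 = 3.46032^2 - 1 = 10.9738
T = 1/10.9738 = 0.0911261
Efficiency = (1 - 0.0911261)*100 = 90.887 %


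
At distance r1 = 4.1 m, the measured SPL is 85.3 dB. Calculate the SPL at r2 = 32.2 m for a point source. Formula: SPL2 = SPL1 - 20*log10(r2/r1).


r2/r1 = 32.2/4.1 = 7.85366
Correction = 20*log10(7.85366) = 17.9014 dB
SPL2 = 85.3 - 17.9014 = 67.399 dB


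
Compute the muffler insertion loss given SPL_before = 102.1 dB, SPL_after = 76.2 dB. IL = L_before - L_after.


Insertion loss = SPL without muffler - SPL with muffler
IL = 102.1 - 76.2 = 25.9 dB


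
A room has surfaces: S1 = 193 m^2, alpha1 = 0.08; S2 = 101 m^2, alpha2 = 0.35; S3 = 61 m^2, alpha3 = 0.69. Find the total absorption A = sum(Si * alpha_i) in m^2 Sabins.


193 * 0.08 = 15.44
101 * 0.35 = 35.35
61 * 0.69 = 42.09
A_total = 15.44 + 35.35 + 42.09 = 92.88 m^2


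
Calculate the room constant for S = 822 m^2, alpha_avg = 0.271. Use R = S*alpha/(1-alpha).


R = 822 * 0.271 / (1 - 0.271) = 305.57 m^2


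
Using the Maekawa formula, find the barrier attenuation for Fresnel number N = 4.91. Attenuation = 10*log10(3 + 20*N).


3 + 20*N = 3 + 20*4.91 = 101.2
Att = 10*log10(101.2) = 20.052 dB


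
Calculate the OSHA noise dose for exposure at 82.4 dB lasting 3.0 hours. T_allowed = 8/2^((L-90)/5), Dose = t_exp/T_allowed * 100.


T_allowed = 8 / 2^((82.4 - 90)/5) = 22.9433 hr
Dose = 3.0 / 22.9433 * 100 = 13.076 %


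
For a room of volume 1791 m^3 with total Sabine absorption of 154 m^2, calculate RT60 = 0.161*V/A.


RT60 = 0.161 * 1791 / 154 = 1.8724 s


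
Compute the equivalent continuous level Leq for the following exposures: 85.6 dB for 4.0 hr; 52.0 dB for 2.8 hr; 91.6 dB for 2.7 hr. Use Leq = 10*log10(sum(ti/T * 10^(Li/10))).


T_total = 4.0 + 2.8 + 2.7 = 9.5 hr
(4.0/9.5) * 10^(85.6/10) = 1.52875e+08
(2.8/9.5) * 10^(52.0/10) = 46712.6
(2.7/9.5) * 10^(91.6/10) = 4.10809e+08
Sum = 1.52875e+08 + 46712.6 + 4.10809e+08 = 5.63731e+08
Leq = 10*log10(5.63731e+08) = 87.511 dB


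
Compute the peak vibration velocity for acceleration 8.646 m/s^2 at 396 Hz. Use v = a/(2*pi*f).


omega = 2*pi*f = 2*pi*396 = 2488.14 rad/s
v = a / omega = 8.646 / 2488.14 = 0.0034749 m/s


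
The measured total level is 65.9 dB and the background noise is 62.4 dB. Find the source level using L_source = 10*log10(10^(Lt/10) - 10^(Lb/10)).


10^(65.9/10) = 3.89045e+06
10^(62.4/10) = 1.7378e+06
Difference = 3.89045e+06 - 1.7378e+06 = 2.15265e+06
L_source = 10*log10(2.15265e+06) = 63.33 dB


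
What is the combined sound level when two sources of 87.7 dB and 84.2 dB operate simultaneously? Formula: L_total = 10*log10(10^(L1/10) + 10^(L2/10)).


10^(87.7/10) = 5.88844e+08
10^(84.2/10) = 2.63027e+08
Sum = 5.88844e+08 + 2.63027e+08 = 8.51871e+08
L_total = 10*log10(8.51871e+08) = 89.304 dB


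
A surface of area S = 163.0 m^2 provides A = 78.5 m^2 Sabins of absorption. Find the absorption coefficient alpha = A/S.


Absorption coefficient = absorbed power / incident power
alpha = A / S = 78.5 / 163.0 = 0.4816


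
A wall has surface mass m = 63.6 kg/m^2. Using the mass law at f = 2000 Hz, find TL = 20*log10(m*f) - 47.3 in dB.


m * f = 63.6 * 2000 = 127200
20*log10(127200) = 102.09 dB
TL = 102.09 - 47.3 = 54.79 dB


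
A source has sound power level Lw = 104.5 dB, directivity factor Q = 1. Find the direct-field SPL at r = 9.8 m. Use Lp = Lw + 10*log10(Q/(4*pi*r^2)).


4*pi*r^2 = 4*pi*9.8^2 = 1206.87 m^2
Q / (4*pi*r^2) = 1 / 1206.87 = 0.00082859
Lp = 104.5 + 10*log10(0.00082859) = 73.683 dB


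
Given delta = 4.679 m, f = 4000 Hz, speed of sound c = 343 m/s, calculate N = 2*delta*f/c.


N = 2*delta*f/c = 2*delta/lambda, where lambda = c/f
lambda = 343 / 4000 = 0.08575 m
N = 2 * 4.679 / 0.08575 = 109.13


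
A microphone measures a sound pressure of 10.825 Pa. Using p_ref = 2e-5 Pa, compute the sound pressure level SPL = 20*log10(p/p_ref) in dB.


p / p_ref = 10.825 / 2e-5 = 541250
SPL = 20 * log10(541250) = 114.67 dB


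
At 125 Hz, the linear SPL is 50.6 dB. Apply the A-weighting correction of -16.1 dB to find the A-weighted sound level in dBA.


A-weighting table: 125 Hz -> -16.1 dB correction
SPL_A = SPL + correction = 50.6 + (-16.1) = 34.5 dBA


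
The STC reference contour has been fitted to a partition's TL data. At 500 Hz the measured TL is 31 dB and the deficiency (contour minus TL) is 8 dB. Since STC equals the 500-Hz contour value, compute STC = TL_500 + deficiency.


By ASTM E413, STC = value of the fitted reference contour at 500 Hz.
Contour value at 500 Hz = TL_500 + deficiency = 31 + 8 = 39
STC = 39


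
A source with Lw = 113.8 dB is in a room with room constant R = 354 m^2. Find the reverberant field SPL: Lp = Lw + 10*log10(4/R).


4/R = 4/354 = 0.0112994
Lp = 113.8 + 10*log10(0.0112994) = 94.331 dB


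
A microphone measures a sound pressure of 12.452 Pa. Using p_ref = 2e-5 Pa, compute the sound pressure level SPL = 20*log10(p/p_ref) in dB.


p / p_ref = 12.452 / 2e-5 = 622600
SPL = 20 * log10(622600) = 115.88 dB


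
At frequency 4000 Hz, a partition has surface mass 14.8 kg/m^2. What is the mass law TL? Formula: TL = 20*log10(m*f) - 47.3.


m * f = 14.8 * 4000 = 59200
20*log10(59200) = 95.4464 dB
TL = 95.4464 - 47.3 = 48.146 dB


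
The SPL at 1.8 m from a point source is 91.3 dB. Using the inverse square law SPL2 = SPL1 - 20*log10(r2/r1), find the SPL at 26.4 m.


r2/r1 = 26.4/1.8 = 14.6667
Correction = 20*log10(14.6667) = 23.3266 dB
SPL2 = 91.3 - 23.3266 = 67.973 dB


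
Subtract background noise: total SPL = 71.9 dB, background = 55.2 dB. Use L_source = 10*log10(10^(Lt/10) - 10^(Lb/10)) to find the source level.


10^(71.9/10) = 1.54882e+07
10^(55.2/10) = 331131
Difference = 1.54882e+07 - 331131 = 1.51571e+07
L_source = 10*log10(1.51571e+07) = 71.806 dB


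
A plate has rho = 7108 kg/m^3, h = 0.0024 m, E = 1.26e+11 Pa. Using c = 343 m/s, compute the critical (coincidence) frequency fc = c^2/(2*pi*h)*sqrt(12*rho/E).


12*rho/E = 12*7108/1.26e+11 = 6.76952e-07
sqrt(12*rho/E) = sqrt(6.76952e-07) = 0.000822771
c^2/(2*pi*h) = 343^2/(2*pi*0.0024) = 7.80184e+06
fc = 7.80184e+06 * 0.000822771 = 6419.1 Hz


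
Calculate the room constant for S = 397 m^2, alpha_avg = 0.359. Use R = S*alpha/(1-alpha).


R = 397 * 0.359 / (1 - 0.359) = 222.34 m^2


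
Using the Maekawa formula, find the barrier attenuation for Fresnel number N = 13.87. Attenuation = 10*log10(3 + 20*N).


3 + 20*N = 3 + 20*13.87 = 280.4
Att = 10*log10(280.4) = 24.478 dB


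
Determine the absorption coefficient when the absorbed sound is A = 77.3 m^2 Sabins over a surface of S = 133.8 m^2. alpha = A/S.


Absorption coefficient = absorbed power / incident power
alpha = A / S = 77.3 / 133.8 = 0.57773


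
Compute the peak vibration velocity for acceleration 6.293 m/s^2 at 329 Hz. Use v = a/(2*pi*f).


omega = 2*pi*f = 2*pi*329 = 2067.17 rad/s
v = a / omega = 6.293 / 2067.17 = 0.0030443 m/s


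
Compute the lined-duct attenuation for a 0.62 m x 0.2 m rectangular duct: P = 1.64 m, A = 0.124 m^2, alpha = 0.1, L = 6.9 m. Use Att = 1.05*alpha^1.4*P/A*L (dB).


alpha^1.4 = 0.1^1.4 = 0.0398107
Attenuation rate = 1.05 * alpha^1.4 * P / A
= 1.05 * 0.0398107 * 1.64 / 0.124 = 0.552855 dB/m
Total Att = 0.552855 * 6.9 = 3.8147 dB


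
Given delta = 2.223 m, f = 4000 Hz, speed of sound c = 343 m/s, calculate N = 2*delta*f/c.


N = 2*delta*f/c = 2*delta/lambda, where lambda = c/f
lambda = 343 / 4000 = 0.08575 m
N = 2 * 2.223 / 0.08575 = 51.848


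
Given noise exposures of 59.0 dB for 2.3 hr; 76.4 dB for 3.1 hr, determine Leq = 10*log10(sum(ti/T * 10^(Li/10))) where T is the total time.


T_total = 2.3 + 3.1 = 5.4 hr
(2.3/5.4) * 10^(59.0/10) = 338325
(3.1/5.4) * 10^(76.4/10) = 2.50592e+07
Sum = 338325 + 2.50592e+07 = 2.53975e+07
Leq = 10*log10(2.53975e+07) = 74.048 dB


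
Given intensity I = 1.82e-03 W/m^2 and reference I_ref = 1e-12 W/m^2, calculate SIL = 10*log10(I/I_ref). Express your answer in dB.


I / I_ref = 1.82e-03 / 1e-12 = 1.82e+09
SIL = 10 * log10(1.82e+09) = 92.601 dB


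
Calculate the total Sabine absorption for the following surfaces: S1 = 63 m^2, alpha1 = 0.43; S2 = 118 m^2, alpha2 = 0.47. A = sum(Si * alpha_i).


63 * 0.43 = 27.09
118 * 0.47 = 55.46
A_total = 27.09 + 55.46 = 82.55 m^2


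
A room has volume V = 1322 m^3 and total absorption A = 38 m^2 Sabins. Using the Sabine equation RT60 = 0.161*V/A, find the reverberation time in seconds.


RT60 = 0.161 * 1322 / 38 = 5.6011 s


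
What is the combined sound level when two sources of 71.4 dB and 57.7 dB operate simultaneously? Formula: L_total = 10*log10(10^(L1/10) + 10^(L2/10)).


10^(71.4/10) = 1.38038e+07
10^(57.7/10) = 588844
Sum = 1.38038e+07 + 588844 = 1.43926e+07
L_total = 10*log10(1.43926e+07) = 71.581 dB


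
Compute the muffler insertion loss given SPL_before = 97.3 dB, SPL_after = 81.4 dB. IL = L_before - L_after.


Insertion loss = SPL without muffler - SPL with muffler
IL = 97.3 - 81.4 = 15.9 dB


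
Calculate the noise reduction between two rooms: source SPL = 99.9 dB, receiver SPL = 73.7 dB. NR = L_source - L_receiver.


NR = L_source - L_receiver (difference between source and receiving room levels)
NR = 99.9 - 73.7 = 26.2 dB


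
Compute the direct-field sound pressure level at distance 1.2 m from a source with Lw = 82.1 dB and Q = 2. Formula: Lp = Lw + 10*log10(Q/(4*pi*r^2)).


4*pi*r^2 = 4*pi*1.2^2 = 18.0956 m^2
Q / (4*pi*r^2) = 2 / 18.0956 = 0.110524
Lp = 82.1 + 10*log10(0.110524) = 72.535 dB


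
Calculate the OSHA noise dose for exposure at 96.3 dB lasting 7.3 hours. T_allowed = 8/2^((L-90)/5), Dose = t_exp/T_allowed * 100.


T_allowed = 8 / 2^((96.3 - 90)/5) = 3.34035 hr
Dose = 7.3 / 3.34035 * 100 = 218.54 %


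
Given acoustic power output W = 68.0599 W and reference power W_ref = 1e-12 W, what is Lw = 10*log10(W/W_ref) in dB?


W / W_ref = 68.0599 / 1e-12 = 6.80599e+13
Lw = 10 * log10(6.80599e+13) = 138.33 dB


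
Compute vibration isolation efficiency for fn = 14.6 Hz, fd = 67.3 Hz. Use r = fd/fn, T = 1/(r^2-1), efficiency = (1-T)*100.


r = 67.3 / 14.6 = 4.60959
r^2 - 1 = 4.60959^2 - 1 = 20.2483
T = 1/20.2483 = 0.0493869
Efficiency = (1 - 0.0493869)*100 = 95.061 %


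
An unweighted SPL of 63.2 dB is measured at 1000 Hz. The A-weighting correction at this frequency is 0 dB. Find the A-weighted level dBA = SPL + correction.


A-weighting table: 1000 Hz -> 0 dB correction
SPL_A = SPL + correction = 63.2 + (0) = 63.2 dBA


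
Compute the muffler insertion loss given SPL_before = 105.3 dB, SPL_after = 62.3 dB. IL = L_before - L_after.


Insertion loss = SPL without muffler - SPL with muffler
IL = 105.3 - 62.3 = 43 dB


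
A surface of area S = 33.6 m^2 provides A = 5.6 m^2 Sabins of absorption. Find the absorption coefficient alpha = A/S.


Absorption coefficient = absorbed power / incident power
alpha = A / S = 5.6 / 33.6 = 0.16667


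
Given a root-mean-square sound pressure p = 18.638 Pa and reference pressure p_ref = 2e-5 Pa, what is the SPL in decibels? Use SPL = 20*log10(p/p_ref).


p / p_ref = 18.638 / 2e-5 = 931900
SPL = 20 * log10(931900) = 119.39 dB


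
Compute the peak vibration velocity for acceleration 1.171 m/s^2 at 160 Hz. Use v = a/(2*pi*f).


omega = 2*pi*f = 2*pi*160 = 1005.31 rad/s
v = a / omega = 1.171 / 1005.31 = 0.0011648 m/s


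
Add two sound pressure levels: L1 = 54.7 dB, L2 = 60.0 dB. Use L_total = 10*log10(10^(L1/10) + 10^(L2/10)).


10^(54.7/10) = 295121
10^(60.0/10) = 1e+06
Sum = 295121 + 1e+06 = 1.29512e+06
L_total = 10*log10(1.29512e+06) = 61.123 dB


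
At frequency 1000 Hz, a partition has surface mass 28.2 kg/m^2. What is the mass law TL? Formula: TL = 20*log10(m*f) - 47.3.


m * f = 28.2 * 1000 = 28200
20*log10(28200) = 89.005 dB
TL = 89.005 - 47.3 = 41.705 dB


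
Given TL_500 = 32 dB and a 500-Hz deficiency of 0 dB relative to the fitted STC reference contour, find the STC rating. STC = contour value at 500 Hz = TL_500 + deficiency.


By ASTM E413, STC = value of the fitted reference contour at 500 Hz.
Contour value at 500 Hz = TL_500 + deficiency = 32 + 0 = 32
STC = 32


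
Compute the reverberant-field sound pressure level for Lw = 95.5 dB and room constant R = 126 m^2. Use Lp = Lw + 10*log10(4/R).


4/R = 4/126 = 0.031746
Lp = 95.5 + 10*log10(0.031746) = 80.517 dB


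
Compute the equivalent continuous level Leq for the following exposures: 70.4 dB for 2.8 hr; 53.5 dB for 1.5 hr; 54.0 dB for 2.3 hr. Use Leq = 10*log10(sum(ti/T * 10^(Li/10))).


T_total = 2.8 + 1.5 + 2.3 = 6.6 hr
(2.8/6.6) * 10^(70.4/10) = 4.65173e+06
(1.5/6.6) * 10^(53.5/10) = 50880
(2.3/6.6) * 10^(54.0/10) = 87535.4
Sum = 4.65173e+06 + 50880 + 87535.4 = 4.79015e+06
Leq = 10*log10(4.79015e+06) = 66.803 dB


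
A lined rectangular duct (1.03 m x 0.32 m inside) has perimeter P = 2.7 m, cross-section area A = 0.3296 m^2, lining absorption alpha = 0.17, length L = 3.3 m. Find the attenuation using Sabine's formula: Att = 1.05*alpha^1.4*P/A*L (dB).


alpha^1.4 = 0.17^1.4 = 0.0836813
Attenuation rate = 1.05 * alpha^1.4 * P / A
= 1.05 * 0.0836813 * 2.7 / 0.3296 = 0.719771 dB/m
Total Att = 0.719771 * 3.3 = 2.3752 dB


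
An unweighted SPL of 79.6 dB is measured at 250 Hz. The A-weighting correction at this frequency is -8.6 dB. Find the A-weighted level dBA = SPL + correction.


A-weighting table: 250 Hz -> -8.6 dB correction
SPL_A = SPL + correction = 79.6 + (-8.6) = 71 dBA


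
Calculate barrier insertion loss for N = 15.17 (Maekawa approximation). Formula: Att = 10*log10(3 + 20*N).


3 + 20*N = 3 + 20*15.17 = 306.4
Att = 10*log10(306.4) = 24.863 dB


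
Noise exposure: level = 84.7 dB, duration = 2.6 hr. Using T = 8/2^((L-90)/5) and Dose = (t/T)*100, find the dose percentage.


T_allowed = 8 / 2^((84.7 - 90)/5) = 16.6795 hr
Dose = 2.6 / 16.6795 * 100 = 15.588 %


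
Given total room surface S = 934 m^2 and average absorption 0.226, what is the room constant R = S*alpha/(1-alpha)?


R = 934 * 0.226 / (1 - 0.226) = 272.72 m^2


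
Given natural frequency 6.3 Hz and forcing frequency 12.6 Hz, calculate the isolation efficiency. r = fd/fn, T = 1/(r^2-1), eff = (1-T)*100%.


r = 12.6 / 6.3 = 2
r^2 - 1 = 2^2 - 1 = 3
T = 1/3 = 0.333333
Efficiency = (1 - 0.333333)*100 = 66.667 %


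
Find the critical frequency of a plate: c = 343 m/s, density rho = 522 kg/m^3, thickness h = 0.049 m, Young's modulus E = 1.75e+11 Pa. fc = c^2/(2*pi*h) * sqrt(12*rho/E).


12*rho/E = 12*522/1.75e+11 = 3.57943e-08
sqrt(12*rho/E) = sqrt(3.57943e-08) = 0.000189194
c^2/(2*pi*h) = 343^2/(2*pi*0.049) = 382131
fc = 382131 * 0.000189194 = 72.297 Hz


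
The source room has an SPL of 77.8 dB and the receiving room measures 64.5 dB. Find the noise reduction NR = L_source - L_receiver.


NR = L_source - L_receiver (difference between source and receiving room levels)
NR = 77.8 - 64.5 = 13.3 dB


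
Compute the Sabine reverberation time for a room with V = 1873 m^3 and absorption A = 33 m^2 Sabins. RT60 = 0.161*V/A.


RT60 = 0.161 * 1873 / 33 = 9.138 s


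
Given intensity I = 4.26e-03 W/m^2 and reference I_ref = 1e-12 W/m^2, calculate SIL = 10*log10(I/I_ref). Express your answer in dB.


I / I_ref = 4.26e-03 / 1e-12 = 4.26e+09
SIL = 10 * log10(4.26e+09) = 96.294 dB


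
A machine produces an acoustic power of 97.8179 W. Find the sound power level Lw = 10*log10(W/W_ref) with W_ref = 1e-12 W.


W / W_ref = 97.8179 / 1e-12 = 9.78179e+13
Lw = 10 * log10(9.78179e+13) = 139.9 dB


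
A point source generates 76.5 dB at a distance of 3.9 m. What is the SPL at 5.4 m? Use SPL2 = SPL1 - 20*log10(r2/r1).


r2/r1 = 5.4/3.9 = 1.38462
Correction = 20*log10(1.38462) = 2.82661 dB
SPL2 = 76.5 - 2.82661 = 73.673 dB


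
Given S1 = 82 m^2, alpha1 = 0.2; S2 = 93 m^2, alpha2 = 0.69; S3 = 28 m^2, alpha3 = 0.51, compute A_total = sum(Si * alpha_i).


82 * 0.2 = 16.4
93 * 0.69 = 64.17
28 * 0.51 = 14.28
A_total = 16.4 + 64.17 + 14.28 = 94.85 m^2


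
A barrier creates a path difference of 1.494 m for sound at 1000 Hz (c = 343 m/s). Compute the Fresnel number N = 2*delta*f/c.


N = 2*delta*f/c = 2*delta/lambda, where lambda = c/f
lambda = 343 / 1000 = 0.343 m
N = 2 * 1.494 / 0.343 = 8.7114


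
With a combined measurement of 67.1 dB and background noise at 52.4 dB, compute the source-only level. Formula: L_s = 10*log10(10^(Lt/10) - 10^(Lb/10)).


10^(67.1/10) = 5.12861e+06
10^(52.4/10) = 173780
Difference = 5.12861e+06 - 173780 = 4.95483e+06
L_source = 10*log10(4.95483e+06) = 66.95 dB


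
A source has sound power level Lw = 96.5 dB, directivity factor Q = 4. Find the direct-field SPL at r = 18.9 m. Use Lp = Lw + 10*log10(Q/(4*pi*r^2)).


4*pi*r^2 = 4*pi*18.9^2 = 4488.83 m^2
Q / (4*pi*r^2) = 4 / 4488.83 = 0.000891101
Lp = 96.5 + 10*log10(0.000891101) = 65.999 dB


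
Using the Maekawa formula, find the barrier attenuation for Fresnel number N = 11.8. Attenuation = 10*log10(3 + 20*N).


3 + 20*N = 3 + 20*11.8 = 239
Att = 10*log10(239) = 23.784 dB


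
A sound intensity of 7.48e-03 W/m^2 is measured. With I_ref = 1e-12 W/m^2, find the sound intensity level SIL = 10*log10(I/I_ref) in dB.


I / I_ref = 7.48e-03 / 1e-12 = 7.48e+09
SIL = 10 * log10(7.48e+09) = 98.739 dB


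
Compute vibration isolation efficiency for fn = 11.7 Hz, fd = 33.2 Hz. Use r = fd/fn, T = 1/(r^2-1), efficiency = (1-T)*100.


r = 33.2 / 11.7 = 2.83761
r^2 - 1 = 2.83761^2 - 1 = 7.05203
T = 1/7.05203 = 0.141803
Efficiency = (1 - 0.141803)*100 = 85.82 %


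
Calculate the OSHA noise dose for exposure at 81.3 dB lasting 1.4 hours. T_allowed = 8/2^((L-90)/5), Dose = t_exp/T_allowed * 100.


T_allowed = 8 / 2^((81.3 - 90)/5) = 26.7228 hr
Dose = 1.4 / 26.7228 * 100 = 5.239 %


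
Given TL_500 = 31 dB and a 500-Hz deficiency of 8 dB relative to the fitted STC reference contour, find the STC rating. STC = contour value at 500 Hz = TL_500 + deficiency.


By ASTM E413, STC = value of the fitted reference contour at 500 Hz.
Contour value at 500 Hz = TL_500 + deficiency = 31 + 8 = 39
STC = 39


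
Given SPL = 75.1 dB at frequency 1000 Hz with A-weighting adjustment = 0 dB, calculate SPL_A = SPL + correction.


A-weighting table: 1000 Hz -> 0 dB correction
SPL_A = SPL + correction = 75.1 + (0) = 75.1 dBA


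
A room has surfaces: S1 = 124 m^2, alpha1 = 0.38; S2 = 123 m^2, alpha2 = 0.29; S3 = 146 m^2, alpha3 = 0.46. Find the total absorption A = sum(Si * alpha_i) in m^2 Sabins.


124 * 0.38 = 47.12
123 * 0.29 = 35.67
146 * 0.46 = 67.16
A_total = 47.12 + 35.67 + 67.16 = 149.95 m^2


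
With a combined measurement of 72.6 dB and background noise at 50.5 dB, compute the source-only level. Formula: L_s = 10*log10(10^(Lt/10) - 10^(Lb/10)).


10^(72.6/10) = 1.8197e+07
10^(50.5/10) = 112202
Difference = 1.8197e+07 - 112202 = 1.80848e+07
L_source = 10*log10(1.80848e+07) = 72.573 dB


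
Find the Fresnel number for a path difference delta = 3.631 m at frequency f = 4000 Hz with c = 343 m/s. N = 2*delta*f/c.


N = 2*delta*f/c = 2*delta/lambda, where lambda = c/f
lambda = 343 / 4000 = 0.08575 m
N = 2 * 3.631 / 0.08575 = 84.688


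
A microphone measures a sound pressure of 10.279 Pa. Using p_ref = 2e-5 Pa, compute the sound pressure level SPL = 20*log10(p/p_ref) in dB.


p / p_ref = 10.279 / 2e-5 = 513950
SPL = 20 * log10(513950) = 114.22 dB


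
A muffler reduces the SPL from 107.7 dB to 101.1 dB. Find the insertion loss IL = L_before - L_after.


Insertion loss = SPL without muffler - SPL with muffler
IL = 107.7 - 101.1 = 6.6 dB


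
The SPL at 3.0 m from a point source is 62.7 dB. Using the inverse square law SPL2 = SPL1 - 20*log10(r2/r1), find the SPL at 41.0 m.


r2/r1 = 41.0/3.0 = 13.6667
Correction = 20*log10(13.6667) = 22.7133 dB
SPL2 = 62.7 - 22.7133 = 39.987 dB


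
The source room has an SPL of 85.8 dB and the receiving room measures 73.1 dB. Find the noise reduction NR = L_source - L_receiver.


NR = L_source - L_receiver (difference between source and receiving room levels)
NR = 85.8 - 73.1 = 12.7 dB


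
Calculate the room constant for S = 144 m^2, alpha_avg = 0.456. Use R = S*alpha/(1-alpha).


R = 144 * 0.456 / (1 - 0.456) = 120.71 m^2


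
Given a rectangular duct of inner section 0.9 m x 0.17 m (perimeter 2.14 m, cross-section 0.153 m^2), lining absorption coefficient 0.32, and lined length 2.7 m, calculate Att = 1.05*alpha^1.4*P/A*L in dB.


alpha^1.4 = 0.32^1.4 = 0.202866
Attenuation rate = 1.05 * alpha^1.4 * P / A
= 1.05 * 0.202866 * 2.14 / 0.153 = 2.97935 dB/m
Total Att = 2.97935 * 2.7 = 8.0442 dB


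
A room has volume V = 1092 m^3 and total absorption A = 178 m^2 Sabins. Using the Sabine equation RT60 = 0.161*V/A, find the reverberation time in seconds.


RT60 = 0.161 * 1092 / 178 = 0.98771 s


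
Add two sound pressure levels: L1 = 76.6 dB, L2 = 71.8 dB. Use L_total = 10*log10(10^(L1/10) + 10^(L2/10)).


10^(76.6/10) = 4.57088e+07
10^(71.8/10) = 1.51356e+07
Sum = 4.57088e+07 + 1.51356e+07 = 6.08444e+07
L_total = 10*log10(6.08444e+07) = 77.842 dB


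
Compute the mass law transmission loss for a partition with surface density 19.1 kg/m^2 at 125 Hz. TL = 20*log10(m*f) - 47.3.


m * f = 19.1 * 125 = 2387.5
20*log10(2387.5) = 67.5589 dB
TL = 67.5589 - 47.3 = 20.259 dB


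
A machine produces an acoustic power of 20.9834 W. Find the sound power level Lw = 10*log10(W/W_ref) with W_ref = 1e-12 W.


W / W_ref = 20.9834 / 1e-12 = 2.09834e+13
Lw = 10 * log10(2.09834e+13) = 133.22 dB


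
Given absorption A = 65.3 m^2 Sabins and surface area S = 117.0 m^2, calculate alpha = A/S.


Absorption coefficient = absorbed power / incident power
alpha = A / S = 65.3 / 117.0 = 0.55812


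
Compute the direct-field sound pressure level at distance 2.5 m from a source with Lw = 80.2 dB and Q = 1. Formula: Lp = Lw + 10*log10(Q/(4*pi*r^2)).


4*pi*r^2 = 4*pi*2.5^2 = 78.5398 m^2
Q / (4*pi*r^2) = 1 / 78.5398 = 0.0127324
Lp = 80.2 + 10*log10(0.0127324) = 61.249 dB


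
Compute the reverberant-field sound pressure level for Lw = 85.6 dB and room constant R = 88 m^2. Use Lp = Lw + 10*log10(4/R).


4/R = 4/88 = 0.0454545
Lp = 85.6 + 10*log10(0.0454545) = 72.176 dB


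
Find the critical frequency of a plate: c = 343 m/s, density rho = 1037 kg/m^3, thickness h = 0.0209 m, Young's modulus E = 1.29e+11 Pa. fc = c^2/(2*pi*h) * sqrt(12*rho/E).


12*rho/E = 12*1037/1.29e+11 = 9.64651e-08
sqrt(12*rho/E) = sqrt(9.64651e-08) = 0.000310588
c^2/(2*pi*h) = 343^2/(2*pi*0.0209) = 895905
fc = 895905 * 0.000310588 = 278.26 Hz


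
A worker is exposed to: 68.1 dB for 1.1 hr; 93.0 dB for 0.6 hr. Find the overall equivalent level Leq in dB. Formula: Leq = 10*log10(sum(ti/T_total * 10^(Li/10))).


T_total = 1.1 + 0.6 = 1.7 hr
(1.1/1.7) * 10^(68.1/10) = 4.17776e+06
(0.6/1.7) * 10^(93.0/10) = 7.0421e+08
Sum = 4.17776e+06 + 7.0421e+08 = 7.08388e+08
Leq = 10*log10(7.08388e+08) = 88.503 dB


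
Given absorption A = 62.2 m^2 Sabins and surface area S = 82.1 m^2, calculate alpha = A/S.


Absorption coefficient = absorbed power / incident power
alpha = A / S = 62.2 / 82.1 = 0.75761


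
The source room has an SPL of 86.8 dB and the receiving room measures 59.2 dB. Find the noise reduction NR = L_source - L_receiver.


NR = L_source - L_receiver (difference between source and receiving room levels)
NR = 86.8 - 59.2 = 27.6 dB


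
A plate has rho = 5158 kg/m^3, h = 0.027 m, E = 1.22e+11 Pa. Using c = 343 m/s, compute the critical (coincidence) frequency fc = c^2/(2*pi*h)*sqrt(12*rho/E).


12*rho/E = 12*5158/1.22e+11 = 5.07344e-07
sqrt(12*rho/E) = sqrt(5.07344e-07) = 0.000712281
c^2/(2*pi*h) = 343^2/(2*pi*0.027) = 693497
fc = 693497 * 0.000712281 = 493.96 Hz


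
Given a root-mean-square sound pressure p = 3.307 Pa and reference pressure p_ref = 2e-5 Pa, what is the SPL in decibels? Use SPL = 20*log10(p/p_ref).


p / p_ref = 3.307 / 2e-5 = 165350
SPL = 20 * log10(165350) = 104.37 dB


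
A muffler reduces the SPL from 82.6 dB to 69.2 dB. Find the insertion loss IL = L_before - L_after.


Insertion loss = SPL without muffler - SPL with muffler
IL = 82.6 - 69.2 = 13.4 dB


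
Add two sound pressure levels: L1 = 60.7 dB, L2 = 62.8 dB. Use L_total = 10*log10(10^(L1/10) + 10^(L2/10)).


10^(60.7/10) = 1.1749e+06
10^(62.8/10) = 1.90546e+06
Sum = 1.1749e+06 + 1.90546e+06 = 3.08036e+06
L_total = 10*log10(3.08036e+06) = 64.886 dB


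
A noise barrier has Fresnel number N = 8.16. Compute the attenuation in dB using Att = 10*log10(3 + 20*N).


3 + 20*N = 3 + 20*8.16 = 166.2
Att = 10*log10(166.2) = 22.206 dB


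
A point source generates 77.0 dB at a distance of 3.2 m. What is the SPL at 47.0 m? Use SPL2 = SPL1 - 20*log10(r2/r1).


r2/r1 = 47.0/3.2 = 14.6875
Correction = 20*log10(14.6875) = 23.339 dB
SPL2 = 77.0 - 23.339 = 53.661 dB


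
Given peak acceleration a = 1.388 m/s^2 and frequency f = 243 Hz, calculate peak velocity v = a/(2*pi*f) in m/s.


omega = 2*pi*f = 2*pi*243 = 1526.81 rad/s
v = a / omega = 1.388 / 1526.81 = 0.00090908 m/s


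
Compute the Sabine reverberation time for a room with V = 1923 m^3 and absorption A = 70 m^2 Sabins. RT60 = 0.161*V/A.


RT60 = 0.161 * 1923 / 70 = 4.4229 s


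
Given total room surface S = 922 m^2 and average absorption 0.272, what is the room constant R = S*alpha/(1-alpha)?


R = 922 * 0.272 / (1 - 0.272) = 344.48 m^2


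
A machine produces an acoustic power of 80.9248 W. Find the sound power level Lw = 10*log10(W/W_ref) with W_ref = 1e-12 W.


W / W_ref = 80.9248 / 1e-12 = 8.09248e+13
Lw = 10 * log10(8.09248e+13) = 139.08 dB


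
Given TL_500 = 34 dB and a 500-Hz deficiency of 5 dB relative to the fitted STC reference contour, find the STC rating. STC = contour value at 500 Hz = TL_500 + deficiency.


By ASTM E413, STC = value of the fitted reference contour at 500 Hz.
Contour value at 500 Hz = TL_500 + deficiency = 34 + 5 = 39
STC = 39


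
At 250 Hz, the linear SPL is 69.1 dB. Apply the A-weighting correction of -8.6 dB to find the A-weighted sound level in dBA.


A-weighting table: 250 Hz -> -8.6 dB correction
SPL_A = SPL + correction = 69.1 + (-8.6) = 60.5 dBA


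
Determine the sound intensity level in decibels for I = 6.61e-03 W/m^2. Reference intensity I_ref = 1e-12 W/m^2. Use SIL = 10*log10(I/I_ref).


I / I_ref = 6.61e-03 / 1e-12 = 6.61e+09
SIL = 10 * log10(6.61e+09) = 98.202 dB


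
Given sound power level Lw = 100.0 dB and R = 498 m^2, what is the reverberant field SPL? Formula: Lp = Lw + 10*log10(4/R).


4/R = 4/498 = 0.00803213
Lp = 100.0 + 10*log10(0.00803213) = 79.048 dB


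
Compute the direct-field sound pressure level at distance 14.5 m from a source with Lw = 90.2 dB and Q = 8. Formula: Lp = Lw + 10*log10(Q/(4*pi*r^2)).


4*pi*r^2 = 4*pi*14.5^2 = 2642.08 m^2
Q / (4*pi*r^2) = 8 / 2642.08 = 0.00302792
Lp = 90.2 + 10*log10(0.00302792) = 65.011 dB


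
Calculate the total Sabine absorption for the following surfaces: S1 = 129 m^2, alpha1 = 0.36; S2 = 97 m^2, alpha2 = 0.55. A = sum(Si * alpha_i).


129 * 0.36 = 46.44
97 * 0.55 = 53.35
A_total = 46.44 + 53.35 = 99.79 m^2


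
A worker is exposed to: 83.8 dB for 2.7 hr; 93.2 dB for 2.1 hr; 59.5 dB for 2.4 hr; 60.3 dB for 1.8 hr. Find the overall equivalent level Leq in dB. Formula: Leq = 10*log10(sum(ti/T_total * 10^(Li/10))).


T_total = 2.7 + 2.1 + 2.4 + 1.8 = 9.0 hr
(2.7/9.0) * 10^(83.8/10) = 7.1965e+07
(2.1/9.0) * 10^(93.2/10) = 4.87502e+08
(2.4/9.0) * 10^(59.5/10) = 237667
(1.8/9.0) * 10^(60.3/10) = 214304
Sum = 7.1965e+07 + 4.87502e+08 + 237667 + 214304 = 5.59919e+08
Leq = 10*log10(5.59919e+08) = 87.481 dB


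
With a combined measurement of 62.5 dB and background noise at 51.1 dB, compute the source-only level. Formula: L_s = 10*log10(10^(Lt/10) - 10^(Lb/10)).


10^(62.5/10) = 1.77828e+06
10^(51.1/10) = 128825
Difference = 1.77828e+06 - 128825 = 1.64946e+06
L_source = 10*log10(1.64946e+06) = 62.173 dB


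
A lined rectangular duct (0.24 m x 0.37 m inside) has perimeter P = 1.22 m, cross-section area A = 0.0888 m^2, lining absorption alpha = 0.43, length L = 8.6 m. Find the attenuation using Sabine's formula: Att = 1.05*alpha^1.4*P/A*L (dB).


alpha^1.4 = 0.43^1.4 = 0.3068
Attenuation rate = 1.05 * alpha^1.4 * P / A
= 1.05 * 0.3068 * 1.22 / 0.0888 = 4.4258 dB/m
Total Att = 4.4258 * 8.6 = 38.062 dB


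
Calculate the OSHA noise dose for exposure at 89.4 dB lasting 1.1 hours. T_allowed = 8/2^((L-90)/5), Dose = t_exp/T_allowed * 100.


T_allowed = 8 / 2^((89.4 - 90)/5) = 8.69388 hr
Dose = 1.1 / 8.69388 * 100 = 12.653 %


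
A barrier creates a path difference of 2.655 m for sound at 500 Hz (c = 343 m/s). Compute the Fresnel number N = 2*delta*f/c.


N = 2*delta*f/c = 2*delta/lambda, where lambda = c/f
lambda = 343 / 500 = 0.686 m
N = 2 * 2.655 / 0.686 = 7.7405


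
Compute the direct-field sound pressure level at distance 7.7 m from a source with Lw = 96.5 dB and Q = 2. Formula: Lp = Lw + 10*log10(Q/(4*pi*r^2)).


4*pi*r^2 = 4*pi*7.7^2 = 745.06 m^2
Q / (4*pi*r^2) = 2 / 745.06 = 0.00268435
Lp = 96.5 + 10*log10(0.00268435) = 70.788 dB


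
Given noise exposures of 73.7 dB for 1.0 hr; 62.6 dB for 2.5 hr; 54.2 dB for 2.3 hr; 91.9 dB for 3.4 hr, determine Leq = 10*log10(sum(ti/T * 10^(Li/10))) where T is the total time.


T_total = 1.0 + 2.5 + 2.3 + 3.4 = 9.2 hr
(1.0/9.2) * 10^(73.7/10) = 2.54807e+06
(2.5/9.2) * 10^(62.6/10) = 494484
(2.3/9.2) * 10^(54.2/10) = 65756.7
(3.4/9.2) * 10^(91.9/10) = 5.72389e+08
Sum = 2.54807e+06 + 494484 + 65756.7 + 5.72389e+08 = 5.75497e+08
Leq = 10*log10(5.75497e+08) = 87.6 dB


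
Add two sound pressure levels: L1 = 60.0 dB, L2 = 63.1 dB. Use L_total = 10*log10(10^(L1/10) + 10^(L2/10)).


10^(60.0/10) = 1e+06
10^(63.1/10) = 2.04174e+06
Sum = 1e+06 + 2.04174e+06 = 3.04174e+06
L_total = 10*log10(3.04174e+06) = 64.831 dB


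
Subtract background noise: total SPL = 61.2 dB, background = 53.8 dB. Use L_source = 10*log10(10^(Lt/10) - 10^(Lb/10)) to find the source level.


10^(61.2/10) = 1.31826e+06
10^(53.8/10) = 239883
Difference = 1.31826e+06 - 239883 = 1.07838e+06
L_source = 10*log10(1.07838e+06) = 60.328 dB


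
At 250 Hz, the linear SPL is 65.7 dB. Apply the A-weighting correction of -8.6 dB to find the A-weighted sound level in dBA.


A-weighting table: 250 Hz -> -8.6 dB correction
SPL_A = SPL + correction = 65.7 + (-8.6) = 57.1 dBA


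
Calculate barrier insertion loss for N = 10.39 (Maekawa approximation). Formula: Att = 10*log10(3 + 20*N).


3 + 20*N = 3 + 20*10.39 = 210.8
Att = 10*log10(210.8) = 23.239 dB


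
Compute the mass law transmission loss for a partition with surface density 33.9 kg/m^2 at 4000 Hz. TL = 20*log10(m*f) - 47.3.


m * f = 33.9 * 4000 = 135600
20*log10(135600) = 102.645 dB
TL = 102.645 - 47.3 = 55.345 dB


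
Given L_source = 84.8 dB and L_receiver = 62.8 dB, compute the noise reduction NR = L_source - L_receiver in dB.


NR = L_source - L_receiver (difference between source and receiving room levels)
NR = 84.8 - 62.8 = 22 dB


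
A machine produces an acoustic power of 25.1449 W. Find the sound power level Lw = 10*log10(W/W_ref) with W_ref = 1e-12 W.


W / W_ref = 25.1449 / 1e-12 = 2.51449e+13
Lw = 10 * log10(2.51449e+13) = 134 dB


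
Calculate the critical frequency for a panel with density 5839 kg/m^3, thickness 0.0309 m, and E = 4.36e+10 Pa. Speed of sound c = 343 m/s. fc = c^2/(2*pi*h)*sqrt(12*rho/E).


12*rho/E = 12*5839/4.36e+10 = 1.60706e-06
sqrt(12*rho/E) = sqrt(1.60706e-06) = 0.0012677
c^2/(2*pi*h) = 343^2/(2*pi*0.0309) = 605968
fc = 605968 * 0.0012677 = 768.19 Hz


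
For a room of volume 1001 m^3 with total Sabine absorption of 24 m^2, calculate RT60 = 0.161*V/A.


RT60 = 0.161 * 1001 / 24 = 6.715 s
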